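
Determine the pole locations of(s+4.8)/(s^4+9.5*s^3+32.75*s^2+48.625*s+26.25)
Set denominator = 0: s^4 + 9.5*s^3 + 32.75*s^2 + 48.625*s + 26.25 = (s + 2)(s + 2.5)(s + 1.5)(s + 3.5) = 0 → Poles: -1.5, -2, -2.5, -3.5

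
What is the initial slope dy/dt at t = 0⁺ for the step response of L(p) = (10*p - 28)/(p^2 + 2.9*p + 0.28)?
IVT: y'(0⁺) = lim_{p→∞} p²·Y(p) = lim_{p→∞} p·L(p).
deg(num) = 1, deg(den) = 2, relative degree = 1, so p·L(p) → (leading num)/(leading den) = 10/1 = 10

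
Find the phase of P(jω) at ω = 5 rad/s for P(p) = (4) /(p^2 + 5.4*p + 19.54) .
Substitute p = j*5: P(j5) = -0.0287818 - 0.142328j.
∠P(j5) = atan2(Im, Re) = atan2(-0.142328, -0.0287818) = -101.43°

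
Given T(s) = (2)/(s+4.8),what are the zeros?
Numerator is a nonzero constant (2) → Zeros: none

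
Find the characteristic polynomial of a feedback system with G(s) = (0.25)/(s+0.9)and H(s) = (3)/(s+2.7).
Characteristic poly = G_den * H_den + G_num * H_num = (s^2 + 3.6*s + 2.43) + (0.75) = s^2 + 3.6*s + 3.18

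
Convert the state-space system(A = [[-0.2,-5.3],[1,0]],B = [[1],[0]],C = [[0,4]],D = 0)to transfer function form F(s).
F(s) = C(sI - A)⁻¹B + D.
Characteristic polynomial det(sI - A) = s^2 + 0.2*s + 5.3.
Numerator from C·adj(sI-A)·B + D·det(sI-A) = 4.
F(s) = (4)/(s^2 + 0.2*s + 5.3)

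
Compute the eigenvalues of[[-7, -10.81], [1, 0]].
Eigenvalues solve det(λI - A) = 0.
Characteristic polynomial: λ^2 + 7*λ + 10.81 = 0.
Factor: (λ + 4.7)(λ + 2.3) = 0.
Roots: -2.3, -4.7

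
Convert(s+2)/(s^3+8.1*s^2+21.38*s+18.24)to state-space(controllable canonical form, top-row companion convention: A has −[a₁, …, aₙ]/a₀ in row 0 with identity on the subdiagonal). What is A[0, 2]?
Reachable canonical form for den = s^3 + 8.1*s^2 + 21.38*s + 18.24: top row of A = -[a₁,a₂,...,aₙ]/a₀, ones on the subdiagonal, zeros elsewhere.
A = [[-8.1, -21.38, -18.24], [1, 0, 0], [0, 1, 0]].
A[0,2] = -18.24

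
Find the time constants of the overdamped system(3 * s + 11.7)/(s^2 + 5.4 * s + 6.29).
Overdamped: real poles at -3.7, -1.7. τ = -1/pole → τ₁ = 0.2703, τ₂ = 0.5882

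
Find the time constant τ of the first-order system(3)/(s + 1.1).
First-order system: τ = -1/pole. Pole = -1.1. τ = -1/(-1.1) = 0.9091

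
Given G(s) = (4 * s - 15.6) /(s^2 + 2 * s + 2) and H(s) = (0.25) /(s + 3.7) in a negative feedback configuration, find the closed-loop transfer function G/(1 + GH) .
Closed-loop T = G/(1+GH).
Numerator: G_num * H_den = 4*s^2 - 0.8*s - 57.72.
Denominator: G_den * H_den + G_num * H_num = (s^3 + 5.7*s^2 + 9.4*s + 7.4) + (s - 3.9) = s^3 + 5.7*s^2 + 10.4*s + 3.5.
T(s) = (4*s^2 - 0.8*s - 57.72)/(s^3 + 5.7*s^2 + 10.4*s + 3.5)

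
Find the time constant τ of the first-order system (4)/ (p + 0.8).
First-order system: τ = -1/pole. Pole = -0.8. τ = -1/(-0.8) = 1.25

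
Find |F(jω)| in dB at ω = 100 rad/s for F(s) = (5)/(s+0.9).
Substitute s = j*100: F(j100) = 0.000449964 - 0.049996j.
|F(j100)| = sqrt(Re² + Im²) = 0.05.
20*log₁₀(0.05) = -26.02 dB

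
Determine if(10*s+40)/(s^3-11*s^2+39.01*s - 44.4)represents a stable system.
Denominator: s^3 - 11*s^2 + 39.01*s - 44.4 = (s - 3.7)(s - 4.8)(s - 2.5). Poles: 2.5, 3.7, 4.8. All Re(p)<0: No (unstable)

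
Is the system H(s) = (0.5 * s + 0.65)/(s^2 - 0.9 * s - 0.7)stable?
Denominator: s^2 - 0.9*s - 0.7 = (s - 1.4)(s + 0.5). Poles: -0.5, 1.4. All Re(p)<0: No (unstable)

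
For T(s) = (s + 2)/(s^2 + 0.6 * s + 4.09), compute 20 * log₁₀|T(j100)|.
Substitute s = j*100: T(j100) = -0.000140028 - 0.0100049j.
|T(j100)| = sqrt(Re² + Im²) = 0.01001.
20*log₁₀(0.01001) = -39.99 dB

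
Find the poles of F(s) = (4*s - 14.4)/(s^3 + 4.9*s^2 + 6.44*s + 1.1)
Set denominator = 0: s^3 + 4.9*s^2 + 6.44*s + 1.1 = (s + 2.2)(s + 0.2)(s + 2.5) = 0 → Poles: -0.2, -2.2, -2.5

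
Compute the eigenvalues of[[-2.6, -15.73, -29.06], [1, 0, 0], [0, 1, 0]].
Eigenvalues solve det(λI - A) = 0.
Characteristic polynomial: λ^3 + 2.6*λ^2 + 15.73*λ + 29.06 = 0.
Factor: (λ + 2)(λ^2 + 0.6*λ + 14.53) = 0.
Roots: -0.3 + 3.8j, -0.3 - 3.8j, -2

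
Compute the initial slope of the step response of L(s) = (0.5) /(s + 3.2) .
IVT: y'(0⁺) = lim_{s→∞} s²·Y(s) = lim_{s→∞} s·L(s).
deg(num) = 0, deg(den) = 1, relative degree = 1, so s·L(s) → (leading num)/(leading den) = 0.5/1 = 0.5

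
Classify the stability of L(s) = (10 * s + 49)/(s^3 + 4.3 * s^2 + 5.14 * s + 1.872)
Denominator: s^3 + 4.3*s^2 + 5.14*s + 1.872 = (s + 0.8)(s + 2.6)(s + 0.9). Poles: -0.8, -0.9, -2.6. Stable (all poles in LHP)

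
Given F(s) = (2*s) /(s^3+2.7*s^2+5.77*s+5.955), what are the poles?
Set denominator = 0: s^3 + 2.7*s^2 + 5.77*s + 5.955 = (s + 1.5)(s^2 + 1.2*s + 3.97) = 0 → Poles: -0.6 + 1.9j, -0.6 - 1.9j, -1.5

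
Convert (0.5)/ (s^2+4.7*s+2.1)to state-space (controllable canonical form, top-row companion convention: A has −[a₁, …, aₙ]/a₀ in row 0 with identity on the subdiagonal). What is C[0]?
Reachable canonical form: C = numerator coefficients (right-aligned, zero-padded to length n).
num = 0.5, C = [[0, 0.5]].
C[0] = 0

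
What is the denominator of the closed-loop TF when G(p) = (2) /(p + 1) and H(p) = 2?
Characteristic poly = G_den * H_den + G_num * H_num = (p + 1) + (4) = p + 5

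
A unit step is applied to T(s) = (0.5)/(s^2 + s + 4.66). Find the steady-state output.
FVT: lim_{t→∞} y(t) = lim_{s→0} s*Y(s) where Y(s) = T(s)/s.
= lim_{s→0} T(s) = T(0) = num(0)/den(0) = 0.5/4.66 = 0.1073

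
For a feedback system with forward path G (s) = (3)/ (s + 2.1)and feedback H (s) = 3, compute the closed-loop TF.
Closed-loop T = G/(1+GH).
Numerator: G_num * H_den = 3.
Denominator: G_den * H_den + G_num * H_num = (s + 2.1) + (9) = s + 11.1.
T(s) = (3)/(s + 11.1)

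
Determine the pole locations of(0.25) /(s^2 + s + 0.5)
Set denominator = 0: s^2 + s + 0.5 = 0 → Poles: -0.5 + 0.5j, -0.5 - 0.5j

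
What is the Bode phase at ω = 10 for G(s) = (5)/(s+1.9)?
Substitute s = j*10: G(j10) = 0.09169 - 0.482579j.
∠G(j10) = atan2(Im, Re) = atan2(-0.482579, 0.09169) = -79.24°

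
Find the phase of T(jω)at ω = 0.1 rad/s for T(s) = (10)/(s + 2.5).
Substitute s = j*0.1: T(j0.1) = 3.99361 - 0.159744j.
∠T(j0.1) = atan2(Im, Re) = atan2(-0.159744, 3.99361) = -2.29°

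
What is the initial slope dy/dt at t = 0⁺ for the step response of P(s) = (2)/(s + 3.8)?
IVT: y'(0⁺) = lim_{s→∞} s²·Y(s) = lim_{s→∞} s·P(s).
deg(num) = 0, deg(den) = 1, relative degree = 1, so s·P(s) → (leading num)/(leading den) = 2/1 = 2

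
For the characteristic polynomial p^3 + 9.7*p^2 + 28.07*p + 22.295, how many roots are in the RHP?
p^3 + 9.7*p^2 + 28.07*p + 22.295 = (p + 1.3)(p + 4.9)(p + 3.5). Poles: -1.3, -3.5, -4.9. RHP poles (Re>0): 0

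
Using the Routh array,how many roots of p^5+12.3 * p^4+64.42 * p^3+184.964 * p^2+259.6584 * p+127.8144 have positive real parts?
Routh array:
p^5: [1, 64.42, 259.6584]; p^4: [12.3, 184.964, 127.8144]; p^3: [49.3823, 249.267]; p^2: [122.877, 127.8144]; p^1: [197.901]; p^0: [127.8144]
First column: [1, 12.3, 49.3823, 122.877, 197.901, 127.8144]. Sign changes = RHP roots = 0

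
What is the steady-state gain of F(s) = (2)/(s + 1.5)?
DC gain = F(0) = num(0)/den(0) = 2/1.5 = 1.333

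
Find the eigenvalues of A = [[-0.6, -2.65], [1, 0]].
Eigenvalues solve det(λI - A) = 0.
Characteristic polynomial: λ^2 + 0.6*λ + 2.65 = 0.
Roots: -0.3 + 1.6j, -0.3 - 1.6j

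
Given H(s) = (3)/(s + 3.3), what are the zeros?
Numerator is a nonzero constant (3) → Zeros: none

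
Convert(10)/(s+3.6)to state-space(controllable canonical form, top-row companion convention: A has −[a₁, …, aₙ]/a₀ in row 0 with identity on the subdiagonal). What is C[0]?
Reachable canonical form: C = numerator coefficients (right-aligned, zero-padded to length n).
num = 10, C = [[10]].
C[0] = 10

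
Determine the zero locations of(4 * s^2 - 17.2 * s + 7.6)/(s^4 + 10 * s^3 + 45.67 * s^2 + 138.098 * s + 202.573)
Set numerator = 0: 4*s^2 - 17.2*s + 7.6 = 4*(s - 0.5)(s - 3.8) = 0 → Zeros: 0.5, 3.8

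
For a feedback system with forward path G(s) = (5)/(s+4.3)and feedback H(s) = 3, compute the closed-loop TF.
Closed-loop T = G/(1+GH).
Numerator: G_num * H_den = 5.
Denominator: G_den * H_den + G_num * H_num = (s + 4.3) + (15) = s + 19.3.
T(s) = (5)/(s + 19.3)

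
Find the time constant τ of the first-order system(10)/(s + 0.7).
First-order system: τ = -1/pole. Pole = -0.7. τ = -1/(-0.7) = 1.429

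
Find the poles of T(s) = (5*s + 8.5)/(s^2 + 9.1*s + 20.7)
Set denominator = 0: s^2 + 9.1*s + 20.7 = (s + 4.6)(s + 4.5) = 0 → Poles: -4.5, -4.6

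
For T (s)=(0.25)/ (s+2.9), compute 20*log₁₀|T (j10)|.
Substitute s = j*10: T(j10) = 0.00668757 - 0.0230606j.
|T(j10)| = sqrt(Re² + Im²) = 0.02401.
20*log₁₀(0.02401) = -32.39 dB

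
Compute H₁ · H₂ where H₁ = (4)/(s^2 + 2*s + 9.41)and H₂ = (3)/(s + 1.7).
Series: H = H₁ · H₂ = (n₁·n₂)/(d₁·d₂).
Num: n₁·n₂ = 12. Den: d₁·d₂ = s^3 + 3.7*s^2 + 12.81*s + 15.997.
H(s) = (12)/(s^3 + 3.7*s^2 + 12.81*s + 15.997)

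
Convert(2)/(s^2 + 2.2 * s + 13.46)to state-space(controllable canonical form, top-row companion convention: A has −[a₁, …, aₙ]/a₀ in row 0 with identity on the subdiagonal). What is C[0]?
Reachable canonical form: C = numerator coefficients (right-aligned, zero-padded to length n).
num = 2, C = [[0, 2]].
C[0] = 0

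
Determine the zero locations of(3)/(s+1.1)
Numerator is a nonzero constant (3) → Zeros: none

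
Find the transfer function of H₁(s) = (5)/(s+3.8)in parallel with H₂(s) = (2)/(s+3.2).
Parallel: H = H₁ + H₂ = (n₁·d₂ + n₂·d₁)/(d₁·d₂).
n₁·d₂ = 5*s + 16. n₂·d₁ = 2*s + 7.6. Sum = 7*s + 23.6. d₁·d₂ = s^2 + 7*s + 12.16.
H(s) = (7*s + 23.6)/(s^2 + 7*s + 12.16)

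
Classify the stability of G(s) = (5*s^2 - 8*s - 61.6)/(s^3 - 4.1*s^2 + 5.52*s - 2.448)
Denominator: s^3 - 4.1*s^2 + 5.52*s - 2.448 = (s - 1.2)(s - 1.2)(s - 1.7). Poles: 1.2, 1.2, 1.7. Unstable (3 pole(s) in RHP)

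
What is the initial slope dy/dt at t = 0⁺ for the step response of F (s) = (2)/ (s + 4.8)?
IVT: y'(0⁺) = lim_{s→∞} s²·Y(s) = lim_{s→∞} s·F(s).
deg(num) = 0, deg(den) = 1, relative degree = 1, so s·F(s) → (leading num)/(leading den) = 2/1 = 2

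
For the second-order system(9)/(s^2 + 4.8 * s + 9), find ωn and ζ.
Standard form: ωn²/(s²+2ζωn·s+ωn²).
const=9=ωn² → ωn=3, s coeff=4.8=2ζωn → ζ=0.8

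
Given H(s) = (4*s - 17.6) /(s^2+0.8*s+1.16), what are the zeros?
Set numerator = 0: 4*s - 17.6 = 0 → Zeros: 4.4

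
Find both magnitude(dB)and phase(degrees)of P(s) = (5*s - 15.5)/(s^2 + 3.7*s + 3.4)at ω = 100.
Substitute s = j*100: P(j100) = 0.00339713 - 0.0498913j.
|P| = 20*log₁₀(sqrt(Re²+Im²)) = -26.02 dB.
∠P = atan2(Im, Re) = -86.10°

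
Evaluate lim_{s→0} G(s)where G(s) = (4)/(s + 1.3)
DC gain = G(0) = num(0)/den(0) = 4/1.3 = 3.077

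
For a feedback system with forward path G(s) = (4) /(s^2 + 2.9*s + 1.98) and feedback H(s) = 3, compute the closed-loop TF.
Closed-loop T = G/(1+GH).
Numerator: G_num * H_den = 4.
Denominator: G_den * H_den + G_num * H_num = (s^2 + 2.9*s + 1.98) + (12) = s^2 + 2.9*s + 13.98.
T(s) = (4)/(s^2 + 2.9*s + 13.98)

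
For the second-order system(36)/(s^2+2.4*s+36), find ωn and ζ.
Standard form: ωn²/(s²+2ζωn·s+ωn²).
const=36=ωn² → ωn=6, s coeff=2.4=2ζωn → ζ=0.2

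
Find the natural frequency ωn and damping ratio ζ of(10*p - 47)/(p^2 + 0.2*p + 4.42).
Underdamped: complex pole -0.1 + 2.1j. ωn = |pole| = 2.102, ζ = -Re(pole)/ωn = 0.04757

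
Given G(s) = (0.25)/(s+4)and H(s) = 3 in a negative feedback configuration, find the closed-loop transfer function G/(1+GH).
Closed-loop T = G/(1+GH).
Numerator: G_num * H_den = 0.25.
Denominator: G_den * H_den + G_num * H_num = (s + 4) + (0.75) = s + 4.75.
T(s) = (0.25)/(s + 4.75)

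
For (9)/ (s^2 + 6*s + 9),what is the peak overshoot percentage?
Standard form: ωn²/(s²+2ζωn·s+ωn²) → ωn = 3, ζ = 1.
ζ ≥ 1, so the response is non-oscillatory: peak overshoot = 0%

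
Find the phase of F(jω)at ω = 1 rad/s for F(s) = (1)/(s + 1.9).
Substitute s = j*1: F(j1) = 0.412148 - 0.21692j.
∠F(j1) = atan2(Im, Re) = atan2(-0.21692, 0.412148) = -27.76°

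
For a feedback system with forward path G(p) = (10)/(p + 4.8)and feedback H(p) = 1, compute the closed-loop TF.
Closed-loop T = G/(1+GH).
Numerator: G_num * H_den = 10.
Denominator: G_den * H_den + G_num * H_num = (p + 4.8) + (10) = p + 14.8.
T(p) = (10)/(p + 14.8)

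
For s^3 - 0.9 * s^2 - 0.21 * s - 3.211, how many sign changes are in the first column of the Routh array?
Routh array:
s^3: [1, -0.21]; s^2: [-0.9, -3.211]; s^1: [-3.77778]; s^0: [-3.211]
First column: [1, -0.9, -3.77778, -3.211]. Sign changes = 1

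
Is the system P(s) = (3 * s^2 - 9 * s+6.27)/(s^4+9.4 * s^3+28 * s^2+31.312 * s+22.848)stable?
Denominator: s^4 + 9.4*s^3 + 28*s^2 + 31.312*s + 22.848 = (s + 4)(s + 4.2)(s^2 + 1.2*s + 1.36). Poles: -0.6 + 1j, -0.6 - 1j, -4, -4.2. All Re(p)<0: Yes (stable)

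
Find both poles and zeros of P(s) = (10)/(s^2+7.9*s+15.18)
Set denominator = 0: s^2 + 7.9*s + 15.18 = (s + 3.3)(s + 4.6) = 0 → Poles: -3.3, -4.6
Numerator is a nonzero constant (10) → Zeros: none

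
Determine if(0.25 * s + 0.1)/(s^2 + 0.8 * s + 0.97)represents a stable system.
Denominator: s^2 + 0.8*s + 0.97. Poles: -0.4 + 0.9j, -0.4 - 0.9j. All Re(p)<0: Yes (stable)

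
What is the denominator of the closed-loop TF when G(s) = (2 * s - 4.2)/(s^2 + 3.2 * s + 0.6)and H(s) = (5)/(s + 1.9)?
Characteristic poly = G_den * H_den + G_num * H_num = (s^3 + 5.1*s^2 + 6.68*s + 1.14) + (10*s - 21) = s^3 + 5.1*s^2 + 16.68*s - 19.86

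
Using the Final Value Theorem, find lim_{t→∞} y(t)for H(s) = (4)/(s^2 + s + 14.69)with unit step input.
FVT: lim_{t→∞} y(t) = lim_{s→0} s*Y(s) where Y(s) = H(s)/s.
= lim_{s→0} H(s) = H(0) = num(0)/den(0) = 4/14.69 = 0.2723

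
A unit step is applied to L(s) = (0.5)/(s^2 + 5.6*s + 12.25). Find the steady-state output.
FVT: lim_{t→∞} y(t) = lim_{s→0} s*Y(s) where Y(s) = L(s)/s.
= lim_{s→0} L(s) = L(0) = num(0)/den(0) = 0.5/12.25 = 0.04082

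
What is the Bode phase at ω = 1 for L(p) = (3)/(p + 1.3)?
Substitute p = j*1: L(j1) = 1.44981 - 1.11524j.
∠L(j1) = atan2(Im, Re) = atan2(-1.11524, 1.44981) = -37.57°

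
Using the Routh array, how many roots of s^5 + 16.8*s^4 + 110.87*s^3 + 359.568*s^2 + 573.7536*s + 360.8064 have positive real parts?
Routh array:
s^5: [1, 110.87, 573.7536]; s^4: [16.8, 359.568, 360.8064]; s^3: [89.4671, 552.277]; s^2: [255.862, 360.8064]; s^1: [426.114]; s^0: [360.8064]
First column: [1, 16.8, 89.4671, 255.862, 426.114, 360.8064]. Sign changes = RHP roots = 0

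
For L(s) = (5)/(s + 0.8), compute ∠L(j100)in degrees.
Substitute s = j*100: L(j100) = 0.000399974 - 0.0499968j.
∠L(j100) = atan2(Im, Re) = atan2(-0.0499968, 0.000399974) = -89.54°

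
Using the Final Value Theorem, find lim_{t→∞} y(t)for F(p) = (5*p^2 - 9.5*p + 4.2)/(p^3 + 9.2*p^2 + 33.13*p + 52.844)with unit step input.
FVT: lim_{t→∞} y(t) = lim_{p→0} p*Y(p) where Y(p) = F(p)/p.
= lim_{p→0} F(p) = F(0) = num(0)/den(0) = 4.2/52.844 = 0.07948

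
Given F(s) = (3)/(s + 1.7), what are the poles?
Set denominator = 0: s + 1.7 = 0 → Poles: -1.7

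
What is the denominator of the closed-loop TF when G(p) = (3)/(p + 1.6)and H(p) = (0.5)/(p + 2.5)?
Characteristic poly = G_den * H_den + G_num * H_num = (p^2 + 4.1*p + 4) + (1.5) = p^2 + 4.1*p + 5.5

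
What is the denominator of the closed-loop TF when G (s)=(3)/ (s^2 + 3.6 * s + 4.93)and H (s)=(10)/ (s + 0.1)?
Characteristic poly = G_den * H_den + G_num * H_num = (s^3 + 3.7*s^2 + 5.29*s + 0.493) + (30) = s^3 + 3.7*s^2 + 5.29*s + 30.493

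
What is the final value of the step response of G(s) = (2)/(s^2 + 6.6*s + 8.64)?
FVT: lim_{t→∞} y(t) = lim_{s→0} s*Y(s) where Y(s) = G(s)/s.
= lim_{s→0} G(s) = G(0) = num(0)/den(0) = 2/8.64 = 0.2315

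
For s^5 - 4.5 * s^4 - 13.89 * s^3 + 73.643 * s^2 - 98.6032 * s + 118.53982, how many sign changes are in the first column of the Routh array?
Routh array:
s^5: [1, -13.89, -98.6032]; s^4: [-4.5, 73.643, 118.53982]; s^3: [2.47511, -72.261]; s^2: [-57.7348, 118.53982]; s^1: [-67.1792]; s^0: [118.53982]
First column: [1, -4.5, 2.47511, -57.7348, -67.1792, 118.53982]. Sign changes = 4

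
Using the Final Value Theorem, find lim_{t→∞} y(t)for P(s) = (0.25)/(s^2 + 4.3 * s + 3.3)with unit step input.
FVT: lim_{t→∞} y(t) = lim_{s→0} s*Y(s) where Y(s) = P(s)/s.
= lim_{s→0} P(s) = P(0) = num(0)/den(0) = 0.25/3.3 = 0.07576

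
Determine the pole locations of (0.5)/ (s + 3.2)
Set denominator = 0: s + 3.2 = 0 → Poles: -3.2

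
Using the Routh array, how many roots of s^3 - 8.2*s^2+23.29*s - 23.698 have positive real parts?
Routh array:
s^3: [1, 23.29]; s^2: [-8.2, -23.698]; s^1: [20.4]; s^0: [-23.698]
First column: [1, -8.2, 20.4, -23.698]. Sign changes = RHP roots = 3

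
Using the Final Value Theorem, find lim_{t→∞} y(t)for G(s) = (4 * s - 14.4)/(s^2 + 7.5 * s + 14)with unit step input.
FVT: lim_{t→∞} y(t) = lim_{s→0} s*Y(s) where Y(s) = G(s)/s.
= lim_{s→0} G(s) = G(0) = num(0)/den(0) = -14.4/14 = -1.029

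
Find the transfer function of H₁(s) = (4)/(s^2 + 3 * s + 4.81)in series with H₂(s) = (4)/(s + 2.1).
Series: H = H₁ · H₂ = (n₁·n₂)/(d₁·d₂).
Num: n₁·n₂ = 16. Den: d₁·d₂ = s^3 + 5.1*s^2 + 11.11*s + 10.101.
H(s) = (16)/(s^3 + 5.1*s^2 + 11.11*s + 10.101)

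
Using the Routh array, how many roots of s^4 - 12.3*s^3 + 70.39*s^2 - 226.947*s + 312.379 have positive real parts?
Routh array:
s^4: [1, 70.39, 312.379]; s^3: [-12.3, -226.947]; s^2: [51.939, 312.379]; s^1: [-152.971]; s^0: [312.379]
First column: [1, -12.3, 51.939, -152.971, 312.379]. Sign changes = RHP roots = 4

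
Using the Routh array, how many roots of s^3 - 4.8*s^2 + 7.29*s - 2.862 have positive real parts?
Routh array:
s^3: [1, 7.29]; s^2: [-4.8, -2.862]; s^1: [6.69375]; s^0: [-2.862]
First column: [1, -4.8, 6.69375, -2.862]. Sign changes = RHP roots = 3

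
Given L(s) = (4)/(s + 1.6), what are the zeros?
Numerator is a nonzero constant (4) → Zeros: none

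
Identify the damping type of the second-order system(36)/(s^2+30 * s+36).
Standard form: ωn²/(s²+2ζωn·s+ωn²) gives ωn=6, ζ=2.5.
Overdamped (ζ = 2.5 > 1)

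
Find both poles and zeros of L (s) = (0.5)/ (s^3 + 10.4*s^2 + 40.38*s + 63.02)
Set denominator = 0: s^3 + 10.4*s^2 + 40.38*s + 63.02 = (s + 4.6)(s^2 + 5.8*s + 13.7) = 0 → Poles: -2.9 + 2.3j, -2.9 - 2.3j, -4.6
Numerator is a nonzero constant (0.5) → Zeros: none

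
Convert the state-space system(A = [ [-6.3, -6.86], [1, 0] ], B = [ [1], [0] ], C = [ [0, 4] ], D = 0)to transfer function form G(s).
G(s) = C(sI - A)⁻¹B + D.
Characteristic polynomial det(sI - A) = s^2 + 6.3*s + 6.86.
Numerator from C·adj(sI-A)·B + D·det(sI-A) = 4.
G(s) = (4)/(s^2 + 6.3*s + 6.86)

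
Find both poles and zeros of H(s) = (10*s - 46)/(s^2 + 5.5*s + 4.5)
Set denominator = 0: s^2 + 5.5*s + 4.5 = (s + 4.5)(s + 1) = 0 → Poles: -1, -4.5
Set numerator = 0: 10*s - 46 = 0 → Zeros: 4.6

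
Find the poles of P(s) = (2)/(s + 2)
Set denominator = 0: s + 2 = 0 → Poles: -2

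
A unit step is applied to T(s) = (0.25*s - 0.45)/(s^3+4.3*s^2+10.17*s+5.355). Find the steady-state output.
FVT: lim_{t→∞} y(t) = lim_{s→0} s*Y(s) where Y(s) = T(s)/s.
= lim_{s→0} T(s) = T(0) = num(0)/den(0) = -0.45/5.355 = -0.08403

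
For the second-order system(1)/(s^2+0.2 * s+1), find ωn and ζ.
Standard form: ωn²/(s²+2ζωn·s+ωn²).
const=1=ωn² → ωn=1, s coeff=0.2=2ζωn → ζ=0.1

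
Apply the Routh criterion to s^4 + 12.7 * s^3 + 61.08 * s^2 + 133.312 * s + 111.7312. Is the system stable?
Routh array:
s^4: [1, 61.08, 111.7312]; s^3: [12.7, 133.312]; s^2: [50.583, 111.7312]; s^1: [105.259]; s^0: [111.7312]
First column: [1, 12.7, 50.583, 105.259, 111.7312]. Sign changes = 0.
Yes, stable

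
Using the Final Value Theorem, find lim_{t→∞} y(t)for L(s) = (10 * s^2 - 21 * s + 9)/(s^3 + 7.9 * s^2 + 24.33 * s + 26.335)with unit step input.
FVT: lim_{t→∞} y(t) = lim_{s→0} s*Y(s) where Y(s) = L(s)/s.
= lim_{s→0} L(s) = L(0) = num(0)/den(0) = 9/26.335 = 0.3418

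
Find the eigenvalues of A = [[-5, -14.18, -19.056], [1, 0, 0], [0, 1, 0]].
Eigenvalues solve det(λI - A) = 0.
Characteristic polynomial: λ^3 + 5*λ^2 + 14.18*λ + 19.056 = 0.
Factor: (λ + 2.4)(λ^2 + 2.6*λ + 7.94) = 0.
Roots: -1.3 + 2.5j, -1.3 - 2.5j, -2.4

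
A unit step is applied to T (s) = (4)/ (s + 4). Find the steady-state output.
FVT: lim_{t→∞} y(t) = lim_{s→0} s*Y(s) where Y(s) = T(s)/s.
= lim_{s→0} T(s) = T(0) = num(0)/den(0) = 4/4 = 1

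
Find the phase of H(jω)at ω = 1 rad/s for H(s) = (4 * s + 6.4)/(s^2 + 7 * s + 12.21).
Substitute s = j*1: H(j1) = 0.571062 + 0.000229011j.
∠H(j1) = atan2(Im, Re) = atan2(0.000229011, 0.571062) = 0.02°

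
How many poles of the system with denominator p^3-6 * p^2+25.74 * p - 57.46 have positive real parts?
p^3 - 6*p^2 + 25.74*p - 57.46 = (p - 3.4)(p^2 - 2.6*p + 16.9). Poles: 1.3 + 3.9j, 1.3 - 3.9j, 3.4. RHP poles (Re>0): 3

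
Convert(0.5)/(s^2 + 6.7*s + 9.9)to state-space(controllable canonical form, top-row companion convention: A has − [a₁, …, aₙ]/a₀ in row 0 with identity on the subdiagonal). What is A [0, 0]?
Reachable canonical form for den = s^2 + 6.7*s + 9.9: top row of A = -[a₁,a₂,...,aₙ]/a₀, ones on the subdiagonal, zeros elsewhere.
A = [[-6.7, -9.9], [1, 0]].
A[0,0] = -6.7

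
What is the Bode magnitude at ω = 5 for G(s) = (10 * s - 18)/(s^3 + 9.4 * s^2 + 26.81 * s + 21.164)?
Substitute s = j*5: G(j5) = 0.0939044 - 0.22985j.
|G(j5)| = sqrt(Re² + Im²) = 0.2483.
20*log₁₀(0.2483) = -12.10 dB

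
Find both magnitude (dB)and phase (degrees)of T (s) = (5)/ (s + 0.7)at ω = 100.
Substitute s = j*100: T(j100) = 0.000349983 - 0.0499976j.
|T| = 20*log₁₀(sqrt(Re²+Im²)) = -26.02 dB.
∠T = atan2(Im, Re) = -89.60°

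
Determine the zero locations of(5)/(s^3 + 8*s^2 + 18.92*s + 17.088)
Numerator is a nonzero constant (5) → Zeros: none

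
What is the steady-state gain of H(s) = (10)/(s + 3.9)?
DC gain = H(0) = num(0)/den(0) = 10/3.9 = 2.564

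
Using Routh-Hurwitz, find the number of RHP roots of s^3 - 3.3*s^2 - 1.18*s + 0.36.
Routh array:
s^3: [1, -1.18]; s^2: [-3.3, 0.36]; s^1: [-1.07091]; s^0: [0.36]
First column: [1, -3.3, -1.07091, 0.36]. Sign changes = RHP roots = 2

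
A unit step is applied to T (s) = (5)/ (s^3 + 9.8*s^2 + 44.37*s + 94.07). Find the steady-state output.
FVT: lim_{t→∞} y(t) = lim_{s→0} s*Y(s) where Y(s) = T(s)/s.
= lim_{s→0} T(s) = T(0) = num(0)/den(0) = 5/94.07 = 0.05315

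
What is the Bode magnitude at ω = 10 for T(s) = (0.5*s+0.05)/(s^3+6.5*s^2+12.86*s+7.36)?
Substitute s = j*10: T(j10) = -0.00374396 - 0.00270371j.
|T(j10)| = sqrt(Re² + Im²) = 0.004618.
20*log₁₀(0.004618) = -46.71 dB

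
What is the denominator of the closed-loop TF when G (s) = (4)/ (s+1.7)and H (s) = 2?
Characteristic poly = G_den * H_den + G_num * H_num = (s + 1.7) + (8) = s + 9.7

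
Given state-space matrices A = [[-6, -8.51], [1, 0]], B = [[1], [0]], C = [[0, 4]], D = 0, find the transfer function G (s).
G(s) = C(sI - A)⁻¹B + D.
Characteristic polynomial det(sI - A) = s^2 + 6*s + 8.51.
Numerator from C·adj(sI-A)·B + D·det(sI-A) = 4.
G(s) = (4)/(s^2 + 6*s + 8.51)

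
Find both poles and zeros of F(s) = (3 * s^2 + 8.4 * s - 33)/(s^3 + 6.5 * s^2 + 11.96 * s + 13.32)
Set denominator = 0: s^3 + 6.5*s^2 + 11.96*s + 13.32 = (s + 4.5)(s^2 + 2*s + 2.96) = 0 → Poles: -1 + 1.4j, -1 - 1.4j, -4.5
Set numerator = 0: 3*s^2 + 8.4*s - 33 = 3*(s + 5)(s - 2.2) = 0 → Zeros: -5, 2.2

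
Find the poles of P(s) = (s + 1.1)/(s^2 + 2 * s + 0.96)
Set denominator = 0: s^2 + 2*s + 0.96 = (s + 1.2)(s + 0.8) = 0 → Poles: -0.8, -1.2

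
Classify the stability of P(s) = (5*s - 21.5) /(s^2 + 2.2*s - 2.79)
Denominator: s^2 + 2.2*s - 2.79 = (s - 0.9)(s + 3.1). Poles: -3.1, 0.9. Unstable (1 pole(s) in RHP)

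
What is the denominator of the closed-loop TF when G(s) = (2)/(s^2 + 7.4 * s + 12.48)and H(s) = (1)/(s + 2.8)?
Characteristic poly = G_den * H_den + G_num * H_num = (s^3 + 10.2*s^2 + 33.2*s + 34.944) + (2) = s^3 + 10.2*s^2 + 33.2*s + 36.944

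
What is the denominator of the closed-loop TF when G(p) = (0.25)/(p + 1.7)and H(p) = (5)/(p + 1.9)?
Characteristic poly = G_den * H_den + G_num * H_num = (p^2 + 3.6*p + 3.23) + (1.25) = p^2 + 3.6*p + 4.48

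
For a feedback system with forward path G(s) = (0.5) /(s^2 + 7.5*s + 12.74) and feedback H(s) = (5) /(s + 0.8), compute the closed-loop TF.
Closed-loop T = G/(1+GH).
Numerator: G_num * H_den = 0.5*s + 0.4.
Denominator: G_den * H_den + G_num * H_num = (s^3 + 8.3*s^2 + 18.74*s + 10.192) + (2.5) = s^3 + 8.3*s^2 + 18.74*s + 12.692.
T(s) = (0.5*s + 0.4)/(s^3 + 8.3*s^2 + 18.74*s + 12.692)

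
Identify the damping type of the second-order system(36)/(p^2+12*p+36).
Standard form: ωn²/(p²+2ζωn·p+ωn²) gives ωn=6, ζ=1.
Critically damped (ζ = 1)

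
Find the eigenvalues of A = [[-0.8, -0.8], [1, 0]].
Eigenvalues solve det(λI - A) = 0.
Characteristic polynomial: λ^2 + 0.8*λ + 0.8 = 0.
Roots: -0.4 + 0.8j, -0.4 - 0.8j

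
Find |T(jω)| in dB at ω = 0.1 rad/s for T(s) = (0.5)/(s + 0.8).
Substitute s = j*0.1: T(j0.1) = 0.615385 - 0.0769231j.
|T(j0.1)| = sqrt(Re² + Im²) = 0.6202.
20*log₁₀(0.6202) = -4.15 dB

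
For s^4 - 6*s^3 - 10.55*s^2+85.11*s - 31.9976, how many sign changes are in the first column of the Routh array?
Routh array:
s^4: [1, -10.55, -31.9976]; s^3: [-6, 85.11]; s^2: [3.635, -31.9976]; s^1: [32.2942]; s^0: [-31.9976]
First column: [1, -6, 3.635, 32.2942, -31.9976]. Sign changes = 3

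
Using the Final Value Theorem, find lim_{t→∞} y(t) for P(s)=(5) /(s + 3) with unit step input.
FVT: lim_{t→∞} y(t) = lim_{s→0} s*Y(s) where Y(s) = P(s)/s.
= lim_{s→0} P(s) = P(0) = num(0)/den(0) = 5/3 = 1.667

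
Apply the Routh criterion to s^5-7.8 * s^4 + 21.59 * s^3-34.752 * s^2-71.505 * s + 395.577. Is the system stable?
Routh array:
s^5: [1, 21.59, -71.505]; s^4: [-7.8, -34.752, 395.577]; s^3: [17.1346, -20.79]; s^2: [-44.216, 395.577]; s^1: [132.504]; s^0: [395.577]
First column: [1, -7.8, 17.1346, -44.216, 132.504, 395.577]. Sign changes = 4.
No, unstable (4 RHP root(s))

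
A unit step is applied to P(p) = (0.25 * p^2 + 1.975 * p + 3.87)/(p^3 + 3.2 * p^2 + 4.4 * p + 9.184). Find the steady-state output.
FVT: lim_{t→∞} y(t) = lim_{p→0} p*Y(p) where Y(p) = P(p)/p.
= lim_{p→0} P(p) = P(0) = num(0)/den(0) = 3.87/9.184 = 0.4214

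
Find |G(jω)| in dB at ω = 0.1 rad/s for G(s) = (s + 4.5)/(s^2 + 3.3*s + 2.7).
Substitute s = j*0.1: G(j0.1) = 1.65255 - 0.165555j.
|G(j0.1)| = sqrt(Re² + Im²) = 1.661.
20*log₁₀(1.661) = 4.41 dB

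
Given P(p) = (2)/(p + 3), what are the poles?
Set denominator = 0: p + 3 = 0 → Poles: -3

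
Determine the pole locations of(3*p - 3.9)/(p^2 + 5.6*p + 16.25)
Set denominator = 0: p^2 + 5.6*p + 16.25 = 0 → Poles: -2.8 + 2.9j, -2.8 - 2.9j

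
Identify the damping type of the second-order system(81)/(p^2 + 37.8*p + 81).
Standard form: ωn²/(p²+2ζωn·p+ωn²) gives ωn=9, ζ=2.1.
Overdamped (ζ = 2.1 > 1)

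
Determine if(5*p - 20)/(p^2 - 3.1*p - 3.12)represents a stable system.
Denominator: p^2 - 3.1*p - 3.12 = (p - 3.9)(p + 0.8). Poles: -0.8, 3.9. All Re(p)<0: No (unstable)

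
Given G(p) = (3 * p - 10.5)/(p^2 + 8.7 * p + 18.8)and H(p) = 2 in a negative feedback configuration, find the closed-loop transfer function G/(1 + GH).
Closed-loop T = G/(1+GH).
Numerator: G_num * H_den = 3*p - 10.5.
Denominator: G_den * H_den + G_num * H_num = (p^2 + 8.7*p + 18.8) + (6*p - 21) = p^2 + 14.7*p - 2.2.
T(p) = (3*p - 10.5)/(p^2 + 14.7*p - 2.2)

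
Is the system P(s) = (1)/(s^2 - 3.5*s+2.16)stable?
Denominator: s^2 - 3.5*s + 2.16 = (s - 0.8)(s - 2.7). Poles: 0.8, 2.7. All Re(p)<0: No (unstable)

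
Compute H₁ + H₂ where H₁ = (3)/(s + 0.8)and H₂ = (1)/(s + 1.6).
Parallel: H = H₁ + H₂ = (n₁·d₂ + n₂·d₁)/(d₁·d₂).
n₁·d₂ = 3*s + 4.8. n₂·d₁ = s + 0.8. Sum = 4*s + 5.6. d₁·d₂ = s^2 + 2.4*s + 1.28.
H(s) = (4*s + 5.6)/(s^2 + 2.4*s + 1.28)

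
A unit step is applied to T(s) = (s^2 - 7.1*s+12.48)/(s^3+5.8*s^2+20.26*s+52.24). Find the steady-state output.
FVT: lim_{t→∞} y(t) = lim_{s→0} s*Y(s) where Y(s) = T(s)/s.
= lim_{s→0} T(s) = T(0) = num(0)/den(0) = 12.48/52.24 = 0.2389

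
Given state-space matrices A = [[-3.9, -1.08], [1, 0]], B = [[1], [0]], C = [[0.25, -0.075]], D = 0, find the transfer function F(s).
F(s) = C(sI - A)⁻¹B + D.
Characteristic polynomial det(sI - A) = s^2 + 3.9*s + 1.08.
Numerator from C·adj(sI-A)·B + D·det(sI-A) = 0.25*s - 0.075.
F(s) = (0.25*s - 0.075)/(s^2 + 3.9*s + 1.08)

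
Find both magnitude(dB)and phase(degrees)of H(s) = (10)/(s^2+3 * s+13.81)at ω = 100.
Substitute s = j*100: H(j100) = -0.00100048 - 3.00559e-05j.
|H| = 20*log₁₀(sqrt(Re²+Im²)) = -59.99 dB.
∠H = atan2(Im, Re) = -178.28°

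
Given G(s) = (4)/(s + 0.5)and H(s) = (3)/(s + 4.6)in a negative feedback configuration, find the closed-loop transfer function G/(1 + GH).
Closed-loop T = G/(1+GH).
Numerator: G_num * H_den = 4*s + 18.4.
Denominator: G_den * H_den + G_num * H_num = (s^2 + 5.1*s + 2.3) + (12) = s^2 + 5.1*s + 14.3.
T(s) = (4*s + 18.4)/(s^2 + 5.1*s + 14.3)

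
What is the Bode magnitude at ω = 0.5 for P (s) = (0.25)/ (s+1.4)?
Substitute s = j*0.5: P(j0.5) = 0.158371 - 0.0565611j.
|P(j0.5)| = sqrt(Re² + Im²) = 0.1682.
20*log₁₀(0.1682) = -15.49 dB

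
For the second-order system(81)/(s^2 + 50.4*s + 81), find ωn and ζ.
Standard form: ωn²/(s²+2ζωn·s+ωn²).
const=81=ωn² → ωn=9, s coeff=50.4=2ζωn → ζ=2.8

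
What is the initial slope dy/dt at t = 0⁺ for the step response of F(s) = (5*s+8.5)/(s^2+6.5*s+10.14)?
IVT: y'(0⁺) = lim_{s→∞} s²·Y(s) = lim_{s→∞} s·F(s).
deg(num) = 1, deg(den) = 2, relative degree = 1, so s·F(s) → (leading num)/(leading den) = 5/1 = 5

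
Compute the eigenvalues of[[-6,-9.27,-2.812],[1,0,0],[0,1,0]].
Eigenvalues solve det(λI - A) = 0.
Characteristic polynomial: λ^3 + 6*λ^2 + 9.27*λ + 2.812 = 0.
Factor: (λ + 1.9)(λ + 3.7)(λ + 0.4) = 0.
Roots: -0.4, -1.9, -3.7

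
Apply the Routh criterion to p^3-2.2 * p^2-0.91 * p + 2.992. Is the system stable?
Routh array:
p^3: [1, -0.91]; p^2: [-2.2, 2.992]; p^1: [0.45]; p^0: [2.992]
First column: [1, -2.2, 0.45, 2.992]. Sign changes = 2.
No, unstable (2 RHP root(s))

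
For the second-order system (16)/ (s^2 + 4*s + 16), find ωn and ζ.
Standard form: ωn²/(s²+2ζωn·s+ωn²).
const=16=ωn² → ωn=4, s coeff=4=2ζωn → ζ=0.5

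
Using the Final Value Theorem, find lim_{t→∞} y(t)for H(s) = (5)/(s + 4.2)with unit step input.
FVT: lim_{t→∞} y(t) = lim_{s→0} s*Y(s) where Y(s) = H(s)/s.
= lim_{s→0} H(s) = H(0) = num(0)/den(0) = 5/4.2 = 1.19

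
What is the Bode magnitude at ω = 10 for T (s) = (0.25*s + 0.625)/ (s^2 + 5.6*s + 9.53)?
Substitute s = j*10: T(j10) = 0.00737193 - 0.0230703j.
|T(j10)| = sqrt(Re² + Im²) = 0.02422.
20*log₁₀(0.02422) = -32.32 dB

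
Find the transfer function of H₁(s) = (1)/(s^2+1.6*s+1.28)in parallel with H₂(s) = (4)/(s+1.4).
Parallel: H = H₁ + H₂ = (n₁·d₂ + n₂·d₁)/(d₁·d₂).
n₁·d₂ = s + 1.4. n₂·d₁ = 4*s^2 + 6.4*s + 5.12. Sum = 4*s^2 + 7.4*s + 6.52. d₁·d₂ = s^3 + 3*s^2 + 3.52*s + 1.792.
H(s) = (4*s^2 + 7.4*s + 6.52)/(s^3 + 3*s^2 + 3.52*s + 1.792)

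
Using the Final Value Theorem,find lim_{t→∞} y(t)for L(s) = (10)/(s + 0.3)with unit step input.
FVT: lim_{t→∞} y(t) = lim_{s→0} s*Y(s) where Y(s) = L(s)/s.
= lim_{s→0} L(s) = L(0) = num(0)/den(0) = 10/0.3 = 33.33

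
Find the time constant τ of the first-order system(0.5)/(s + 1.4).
First-order system: τ = -1/pole. Pole = -1.4. τ = -1/(-1.4) = 0.7143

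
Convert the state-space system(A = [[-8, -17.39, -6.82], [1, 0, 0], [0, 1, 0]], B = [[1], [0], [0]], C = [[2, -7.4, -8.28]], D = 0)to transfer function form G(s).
G(s) = C(sI - A)⁻¹B + D.
Characteristic polynomial det(sI - A) = s^3 + 8*s^2 + 17.39*s + 6.82.
Numerator from C·adj(sI-A)·B + D·det(sI-A) = 2*s^2 - 7.4*s - 8.28.
G(s) = (2*s^2 - 7.4*s - 8.28)/(s^3 + 8*s^2 + 17.39*s + 6.82)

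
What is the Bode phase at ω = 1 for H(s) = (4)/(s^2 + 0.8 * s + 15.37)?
Substitute s = j*1: H(j1) = 0.277498 - 0.0154487j.
∠H(j1) = atan2(Im, Re) = atan2(-0.0154487, 0.277498) = -3.19°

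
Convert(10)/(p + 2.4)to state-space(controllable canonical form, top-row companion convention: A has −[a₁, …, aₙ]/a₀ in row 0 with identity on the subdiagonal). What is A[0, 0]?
Reachable canonical form for den = p + 2.4: top row of A = -[a₁,a₂,...,aₙ]/a₀, ones on the subdiagonal, zeros elsewhere.
A = [[-2.4]].
A[0,0] = -2.4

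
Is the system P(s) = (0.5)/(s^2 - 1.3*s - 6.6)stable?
Denominator: s^2 - 1.3*s - 6.6 = (s - 3.3)(s + 2). Poles: -2, 3.3. All Re(p)<0: No (unstable)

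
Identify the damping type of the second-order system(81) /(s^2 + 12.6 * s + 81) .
Standard form: ωn²/(s²+2ζωn·s+ωn²) gives ωn=9, ζ=0.7.
Underdamped (ζ = 0.7 < 1)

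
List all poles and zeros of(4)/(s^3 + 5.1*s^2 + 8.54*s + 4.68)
Set denominator = 0: s^3 + 5.1*s^2 + 8.54*s + 4.68 = (s + 1.8)(s + 2)(s + 1.3) = 0 → Poles: -1.3, -1.8, -2
Numerator is a nonzero constant (4) → Zeros: none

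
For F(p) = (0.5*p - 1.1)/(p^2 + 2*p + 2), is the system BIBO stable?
Denominator: p^2 + 2*p + 2. Poles: -1 + 1j, -1 - 1j. All Re(p)<0: Yes (stable)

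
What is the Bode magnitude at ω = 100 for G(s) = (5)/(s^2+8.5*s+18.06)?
Substitute s = j*100: G(j100) = -0.000497299 - 4.23469e-05j.
|G(j100)| = sqrt(Re² + Im²) = 0.0004991.
20*log₁₀(0.0004991) = -66.04 dB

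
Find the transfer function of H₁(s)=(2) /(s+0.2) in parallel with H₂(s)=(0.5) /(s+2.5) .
Parallel: H = H₁ + H₂ = (n₁·d₂ + n₂·d₁)/(d₁·d₂).
n₁·d₂ = 2*s + 5. n₂·d₁ = 0.5*s + 0.1. Sum = 2.5*s + 5.1. d₁·d₂ = s^2 + 2.7*s + 0.5.
H(s) = (2.5*s + 5.1)/(s^2 + 2.7*s + 0.5)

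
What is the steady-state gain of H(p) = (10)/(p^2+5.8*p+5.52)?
DC gain = H(0) = num(0)/den(0) = 10/5.52 = 1.812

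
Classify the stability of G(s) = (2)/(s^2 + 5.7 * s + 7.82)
Denominator: s^2 + 5.7*s + 7.82 = (s + 3.4)(s + 2.3). Poles: -2.3, -3.4. Stable (all poles in LHP)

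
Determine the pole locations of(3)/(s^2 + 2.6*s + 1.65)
Set denominator = 0: s^2 + 2.6*s + 1.65 = (s + 1.5)(s + 1.1) = 0 → Poles: -1.1, -1.5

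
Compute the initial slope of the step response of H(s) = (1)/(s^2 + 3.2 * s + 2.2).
IVT: y'(0⁺) = lim_{s→∞} s²·Y(s) = lim_{s→∞} s·H(s).
deg(num) = 0, deg(den) = 2, relative degree = 2 ≥ 2, so s·H(s) → 0. Initial slope = 0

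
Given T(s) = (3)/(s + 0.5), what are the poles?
Set denominator = 0: s + 0.5 = 0 → Poles: -0.5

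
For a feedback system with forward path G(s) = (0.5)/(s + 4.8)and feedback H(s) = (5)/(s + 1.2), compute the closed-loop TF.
Closed-loop T = G/(1+GH).
Numerator: G_num * H_den = 0.5*s + 0.6.
Denominator: G_den * H_den + G_num * H_num = (s^2 + 6*s + 5.76) + (2.5) = s^2 + 6*s + 8.26.
T(s) = (0.5*s + 0.6)/(s^2 + 6*s + 8.26)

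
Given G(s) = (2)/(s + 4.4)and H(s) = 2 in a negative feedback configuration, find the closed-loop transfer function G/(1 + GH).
Closed-loop T = G/(1+GH).
Numerator: G_num * H_den = 2.
Denominator: G_den * H_den + G_num * H_num = (s + 4.4) + (4) = s + 8.4.
T(s) = (2)/(s + 8.4)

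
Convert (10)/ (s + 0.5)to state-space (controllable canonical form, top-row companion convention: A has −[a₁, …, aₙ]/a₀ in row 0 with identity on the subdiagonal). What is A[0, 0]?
Reachable canonical form for den = s + 0.5: top row of A = -[a₁,a₂,...,aₙ]/a₀, ones on the subdiagonal, zeros elsewhere.
A = [[-0.5]].
A[0,0] = -0.5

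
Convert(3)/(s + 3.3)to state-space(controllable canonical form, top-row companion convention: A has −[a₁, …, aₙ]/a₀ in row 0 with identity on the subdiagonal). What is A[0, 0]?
Reachable canonical form for den = s + 3.3: top row of A = -[a₁,a₂,...,aₙ]/a₀, ones on the subdiagonal, zeros elsewhere.
A = [[-3.3]].
A[0,0] = -3.3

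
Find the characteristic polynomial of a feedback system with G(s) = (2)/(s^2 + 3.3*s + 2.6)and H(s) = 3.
Characteristic poly = G_den * H_den + G_num * H_num = (s^2 + 3.3*s + 2.6) + (6) = s^2 + 3.3*s + 8.6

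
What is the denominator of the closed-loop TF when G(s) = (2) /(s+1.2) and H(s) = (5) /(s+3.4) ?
Characteristic poly = G_den * H_den + G_num * H_num = (s^2 + 4.6*s + 4.08) + (10) = s^2 + 4.6*s + 14.08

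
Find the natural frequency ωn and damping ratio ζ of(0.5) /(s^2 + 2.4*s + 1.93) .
Underdamped: complex pole -1.2 + 0.7j. ωn = |pole| = 1.389, ζ = -Re(pole)/ωn = 0.8638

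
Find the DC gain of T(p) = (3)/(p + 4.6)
DC gain = T(0) = num(0)/den(0) = 3/4.6 = 0.6522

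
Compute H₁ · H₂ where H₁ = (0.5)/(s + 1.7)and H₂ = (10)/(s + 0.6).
Series: H = H₁ · H₂ = (n₁·n₂)/(d₁·d₂).
Num: n₁·n₂ = 5. Den: d₁·d₂ = s^2 + 2.3*s + 1.02.
H(s) = (5)/(s^2 + 2.3*s + 1.02)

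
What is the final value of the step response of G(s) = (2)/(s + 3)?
FVT: lim_{t→∞} y(t) = lim_{s→0} s*Y(s) where Y(s) = G(s)/s.
= lim_{s→0} G(s) = G(0) = num(0)/den(0) = 2/3 = 0.6667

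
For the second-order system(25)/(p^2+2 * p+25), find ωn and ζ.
Standard form: ωn²/(p²+2ζωn·p+ωn²).
const=25=ωn² → ωn=5, p coeff=2=2ζωn → ζ=0.2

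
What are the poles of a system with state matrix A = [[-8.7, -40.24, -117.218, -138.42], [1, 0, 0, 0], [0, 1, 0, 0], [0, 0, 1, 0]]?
Eigenvalues solve det(λI - A) = 0.
Characteristic polynomial: λ^4 + 8.7*λ^3 + 40.24*λ^2 + 117.218*λ + 138.42 = 0.
Factor: (λ + 3.6)(λ + 2.5)(λ^2 + 2.6*λ + 15.38) = 0.
Roots: -1.3 + 3.7j, -1.3 - 3.7j, -2.5, -3.6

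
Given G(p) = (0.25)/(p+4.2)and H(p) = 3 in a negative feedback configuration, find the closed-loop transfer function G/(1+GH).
Closed-loop T = G/(1+GH).
Numerator: G_num * H_den = 0.25.
Denominator: G_den * H_den + G_num * H_num = (p + 4.2) + (0.75) = p + 4.95.
T(p) = (0.25)/(p + 4.95)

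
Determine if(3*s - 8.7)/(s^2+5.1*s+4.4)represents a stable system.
Denominator: s^2 + 5.1*s + 4.4 = (s + 4)(s + 1.1). Poles: -1.1, -4. All Re(p)<0: Yes (stable)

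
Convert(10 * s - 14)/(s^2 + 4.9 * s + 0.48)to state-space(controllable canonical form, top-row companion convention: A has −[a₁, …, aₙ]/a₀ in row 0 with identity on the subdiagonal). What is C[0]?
Reachable canonical form: C = numerator coefficients (right-aligned, zero-padded to length n).
num = 10*s - 14, C = [[10, -14]].
C[0] = 10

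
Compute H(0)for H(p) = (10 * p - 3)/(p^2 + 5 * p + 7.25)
DC gain = H(0) = num(0)/den(0) = -3/7.25 = -0.4138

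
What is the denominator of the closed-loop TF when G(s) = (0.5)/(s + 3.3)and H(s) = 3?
Characteristic poly = G_den * H_den + G_num * H_num = (s + 3.3) + (1.5) = s + 4.8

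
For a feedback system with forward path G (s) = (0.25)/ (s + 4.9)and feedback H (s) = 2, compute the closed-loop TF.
Closed-loop T = G/(1+GH).
Numerator: G_num * H_den = 0.25.
Denominator: G_den * H_den + G_num * H_num = (s + 4.9) + (0.5) = s + 5.4.
T(s) = (0.25)/(s + 5.4)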